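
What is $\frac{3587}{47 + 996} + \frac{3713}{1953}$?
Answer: $\frac{1554010}{290997} \approx 5.3403$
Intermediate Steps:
$\frac{3587}{47 + 996} + \frac{3713}{1953} = \frac{3587}{1043} + 3713 \cdot \frac{1}{1953} = 3587 \cdot \frac{1}{1043} + \frac{3713}{1953} = \frac{3587}{1043} + \frac{3713}{1953} = \frac{1554010}{290997}$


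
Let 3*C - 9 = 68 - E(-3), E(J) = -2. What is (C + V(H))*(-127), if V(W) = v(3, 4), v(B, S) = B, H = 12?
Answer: -11176/3 ≈ -3725.3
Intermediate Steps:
V(W) = 3
C = 79/3 (C = 3 + (68 - 1*(-2))/3 = 3 + (68 + 2)/3 = 3 + (⅓)*70 = 3 + 70/3 = 79/3 ≈ 26.333)
(C + V(H))*(-127) = (79/3 + 3)*(-127) = (88/3)*(-127) = -11176/3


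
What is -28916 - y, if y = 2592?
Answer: -31508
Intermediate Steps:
-28916 - y = -28916 - 1*2592 = -28916 - 2592 = -31508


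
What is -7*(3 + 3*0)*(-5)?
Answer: 105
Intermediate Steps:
-7*(3 + 3*0)*(-5) = -7*(3 + 0)*(-5) = -7*3*(-5) = -21*(-5) = 105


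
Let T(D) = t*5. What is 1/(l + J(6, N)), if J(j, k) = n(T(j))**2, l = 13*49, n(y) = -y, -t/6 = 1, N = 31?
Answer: 1/1537 ≈ 0.00065062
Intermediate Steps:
t = -6 (t = -6*1 = -6)
T(D) = -30 (T(D) = -6*5 = -30)
l = 637
J(j, k) = 900 (J(j, k) = (-1*(-30))**2 = 30**2 = 900)
1/(l + J(6, N)) = 1/(637 + 900) = 1/1537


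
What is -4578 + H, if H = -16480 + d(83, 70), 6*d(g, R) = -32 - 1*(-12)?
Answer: -63184/3 ≈ -21061.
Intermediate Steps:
d(g, R) = -10/3 (d(g, R) = (-32 - 1*(-12))/6 = (-32 + 12)/6 = (1/6)*(-20) = -10/3)
H = -49450/3 (H = -16480 - 10/3 = -49450/3 ≈ -16483.)
-4578 + H = -4578 - 49450/3 = -63184/3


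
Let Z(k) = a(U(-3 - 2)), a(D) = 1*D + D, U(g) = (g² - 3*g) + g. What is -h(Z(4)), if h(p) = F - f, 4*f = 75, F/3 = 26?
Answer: -237/4 ≈ -59.250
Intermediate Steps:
U(g) = g² - 2*g
a(D) = 2*D (a(D) = D + D = 2*D)
F = 78 (F = 3*26 = 78)
Z(k) = 70 (Z(k) = 2*((-3 - 2)*(-2 + (-3 - 2))) = 2*(-5*(-2 - 5)) = 2*(-5*(-7)) = 2*35 = 70)
f = 75/4 (f = (¼)*75 = 75/4 ≈ 18.750)
h(p) = 237/4 (h(p) = 78 - 1*75/4 = 78 - 75/4 = 237/4)
-h(Z(4)) = -1*237/4 = -237/4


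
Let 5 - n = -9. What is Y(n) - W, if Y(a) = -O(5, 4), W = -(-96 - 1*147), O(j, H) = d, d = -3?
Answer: -240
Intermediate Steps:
n = 14 (n = 5 - 1*(-9) = 5 + 9 = 14)
O(j, H) = -3
W = 243 (W = -(-96 - 147) = -1*(-243) = 243)
Y(a) = 3 (Y(a) = -1*(-3) = 3)
Y(n) - W = 3 - 1*243 = 3 - 243 = -240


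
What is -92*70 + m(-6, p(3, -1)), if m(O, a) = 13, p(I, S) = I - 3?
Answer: -6427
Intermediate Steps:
p(I, S) = -3 + I
-92*70 + m(-6, p(3, -1)) = -92*70 + 13 = -6440 + 13 = -6427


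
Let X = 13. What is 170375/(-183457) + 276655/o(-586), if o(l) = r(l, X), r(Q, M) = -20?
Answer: -10151540767/733828 ≈ -13834.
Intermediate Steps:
o(l) = -20
170375/(-183457) + 276655/o(-586) = 170375/(-183457) + 276655/(-20) = 170375*(-1/183457) + 276655*(-1/20) = -170375/183457 - 55331/4 = -10151540767/733828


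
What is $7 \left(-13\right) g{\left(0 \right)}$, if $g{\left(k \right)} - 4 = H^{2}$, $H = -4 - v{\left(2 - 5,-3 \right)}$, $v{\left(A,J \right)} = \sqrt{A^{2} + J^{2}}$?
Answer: $-3458 - 2184 \sqrt{2} \approx -6546.6$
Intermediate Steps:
$H = -4 - 3 \sqrt{2}$ ($H = -4 - \sqrt{\left(2 - 5\right)^{2} + \left(-3\right)^{2}} = -4 - \sqrt{\left(2 - 5\right)^{2} + 9} = -4 - \sqrt{\left(-3\right)^{2} + 9} = -4 - \sqrt{9 + 9} = -4 - \sqrt{18} = -4 - 3 \sqrt{2} \approx -8.2426$)
$g{\left(k \right)} = 4 + \left(-4 - 3 \sqrt{2}\right)^{2}$
$7 \left(-13\right) g{\left(0 \right)} = 7 \left(-13\right) \left(38 + 24 \sqrt{2}\right) = - 91 \left(38 + 24 \sqrt{2}\right) = -3458 - 2184 \sqrt{2}$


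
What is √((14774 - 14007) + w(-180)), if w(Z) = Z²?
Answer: √33167 ≈ 182.12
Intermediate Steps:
√((14774 - 14007) + w(-180)) = √((14774 - 14007) + (-180)²) = √(767 + 32400) = √33167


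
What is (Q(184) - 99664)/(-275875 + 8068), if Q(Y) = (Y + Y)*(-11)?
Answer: 103712/267807 ≈ 0.38726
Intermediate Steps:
Q(Y) = -22*Y (Q(Y) = (2*Y)*(-11) = -22*Y)
(Q(184) - 99664)/(-275875 + 8068) = (-22*184 - 99664)/(-275875 + 8068) = (-4048 - 99664)/(-267807) = -103712*(-1/267807) = 103712/267807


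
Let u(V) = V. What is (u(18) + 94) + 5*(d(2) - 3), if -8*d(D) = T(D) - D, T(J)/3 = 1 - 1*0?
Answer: 771/8 ≈ 96.375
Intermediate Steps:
T(J) = 3 (T(J) = 3*(1 - 1*0) = 3*(1 + 0) = 3*1 = 3)
d(D) = -3/8 + D/8 (d(D) = -(3 - D)/8 = -3/8 + D/8)
(u(18) + 94) + 5*(d(2) - 3) = (18 + 94) + 5*((-3/8 + (⅛)*2) - 3) = 112 + 5*((-3/8 + ¼) - 3) = 112 + 5*(-⅛ - 3) = 112 + 5*(-25/8) = 112 - 125/8 = 771/8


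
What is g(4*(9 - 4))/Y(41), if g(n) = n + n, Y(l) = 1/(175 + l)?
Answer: 8640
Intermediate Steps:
g(n) = 2*n
g(4*(9 - 4))/Y(41) = (2*(4*(9 - 4)))/(1/(175 + 41)) = (2*(4*5))/(1/216) = (2*20)/(1/216) = 40*216 = 8640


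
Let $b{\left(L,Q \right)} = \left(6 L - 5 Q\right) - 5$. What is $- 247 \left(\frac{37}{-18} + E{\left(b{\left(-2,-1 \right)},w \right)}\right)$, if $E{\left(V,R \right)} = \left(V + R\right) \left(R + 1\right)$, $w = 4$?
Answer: $\frac{186979}{18} \approx 10388.0$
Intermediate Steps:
$b{\left(L,Q \right)} = -5 - 5 Q + 6 L$ ($b{\left(L,Q \right)} = \left(- 5 Q + 6 L\right) - 5 = -5 - 5 Q + 6 L$)
$E{\left(V,R \right)} = \left(1 + R\right) \left(R + V\right)$ ($E{\left(V,R \right)} = \left(R + V\right) \left(1 + R\right) = \left(1 + R\right) \left(R + V\right)$)
$- 247 \left(\frac{37}{-18} + E{\left(b{\left(-2,-1 \right)},w \right)}\right) = - 247 \left(\frac{37}{-18} + \left(4 - 12 + 4^{2} + 4 \left(-5 - -5 + 6 \left(-2\right)\right)\right)\right) = - 247 \left(37 \left(- \frac{1}{18}\right) + \left(4 - 12 + 16 + 4 \left(-5 + 5 - 12\right)\right)\right) = - 247 \left(- \frac{37}{18} + \left(4 - 12 + 16 + 4 \left(-12\right)\right)\right) = - 247 \left(- \frac{37}{18} + \left(4 - 12 + 16 - 48\right)\right) = - 247 \left(- \frac{37}{18} - 40\right) = \left(-247\right) \left(- \frac{757}{18}\right) = \frac{186979}{18}$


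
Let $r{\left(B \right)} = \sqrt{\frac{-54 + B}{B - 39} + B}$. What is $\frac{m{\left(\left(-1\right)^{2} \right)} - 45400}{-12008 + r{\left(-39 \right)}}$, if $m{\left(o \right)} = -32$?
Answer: $\frac{14184233856}{3748994647} + \frac{45432 i \sqrt{25558}}{3748994647} \approx 3.7835 + 0.0019374 i$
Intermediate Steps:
$r{\left(B \right)} = \sqrt{B + \frac{-54 + B}{-39 + B}}$ ($r{\left(B \right)} = \sqrt{\frac{-54 + B}{-39 + B} + B} = \sqrt{B + \frac{-54 + B}{-39 + B}}$)
$\frac{m{\left(\left(-1\right)^{2} \right)} - 45400}{-12008 + r{\left(-39 \right)}} = \frac{-32 - 45400}{-12008 + \sqrt{\frac{-54 - 39 - 39 \left(-39 - 39\right)}{-39 - 39}}} = - \frac{45432}{-12008 + \sqrt{\frac{-54 - 39 - -3042}{-78}}} = - \frac{45432}{-12008 + \sqrt{- \frac{-54 - 39 + 3042}{78}}} = - \frac{45432}{-12008 + \sqrt{\left(- \frac{1}{78}\right) 2949}} = - \frac{45432}{-12008 + \sqrt{- \frac{983}{26}}} = - \frac{45432}{-12008 + \frac{i \sqrt{25558}}{26}}$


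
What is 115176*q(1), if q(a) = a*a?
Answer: 115176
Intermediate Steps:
q(a) = a²
115176*q(1) = 115176*1² = 115176*1 = 115176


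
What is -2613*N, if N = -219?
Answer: 572247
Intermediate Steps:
-2613*N = -2613*(-219) = 572247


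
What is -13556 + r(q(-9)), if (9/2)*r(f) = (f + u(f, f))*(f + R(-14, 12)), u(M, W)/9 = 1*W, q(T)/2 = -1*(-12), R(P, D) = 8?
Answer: -35548/3 ≈ -11849.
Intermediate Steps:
q(T) = 24 (q(T) = 2*(-1*(-12)) = 2*12 = 24)
u(M, W) = 9*W (u(M, W) = 9*(1*W) = 9*W)
r(f) = 20*f*(8 + f)/9 (r(f) = 2*((f + 9*f)*(f + 8))/9 = 2*((10*f)*(8 + f))/9 = 2*(10*f*(8 + f))/9 = 20*f*(8 + f)/9)
-13556 + r(q(-9)) = -13556 + (20/9)*24*(8 + 24) = -13556 + (20/9)*24*32 = -13556 + 5120/3 = -35548/3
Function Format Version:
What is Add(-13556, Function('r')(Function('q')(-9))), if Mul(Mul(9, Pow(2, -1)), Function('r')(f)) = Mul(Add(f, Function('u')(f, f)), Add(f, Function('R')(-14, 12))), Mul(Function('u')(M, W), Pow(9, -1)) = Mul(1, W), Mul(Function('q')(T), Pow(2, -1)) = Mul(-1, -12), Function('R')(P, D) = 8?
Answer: Rational(-35548, 3) ≈ -11849.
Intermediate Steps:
Function('q')(T) = 24 (Function('q')(T) = Mul(2, Mul(-1, -12)) = Mul(2, 12) = 24)
Function('u')(M, W) = Mul(9, W) (Function('u')(M, W) = Mul(9, Mul(1, W)) = Mul(9, W))
Function('r')(f) = Mul(Rational(20, 9), f, Add(8, f)) (Function('r')(f) = Mul(Rational(2, 9), Mul(Add(f, Mul(9, f)), Add(f, 8))) = Mul(Rational(2, 9), Mul(Mul(10, f), Add(8, f))) = Mul(Rational(2, 9), Mul(10, f, Add(8, f))) = Mul(Rational(20, 9), f, Add(8, f)))
Add(-13556, Function('r')(Function('q')(-9))) = Add(-13556, Mul(Rational(20, 9), 24, Add(8, 24))) = Add(-13556, Mul(Rational(20, 9), 24, 32)) = Add(-13556, Rational(5120, 3)) = Rational(-35548, 3)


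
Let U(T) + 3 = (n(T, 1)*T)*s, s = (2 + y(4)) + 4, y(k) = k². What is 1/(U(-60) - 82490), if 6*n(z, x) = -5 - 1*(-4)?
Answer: -1/82273 ≈ -1.2155e-5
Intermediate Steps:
n(z, x) = -⅙ (n(z, x) = (-5 - 1*(-4))/6 = (-5 + 4)/6 = (⅙)*(-1) = -⅙)
s = 22 (s = (2 + 4²) + 4 = (2 + 16) + 4 = 18 + 4 = 22)
U(T) = -3 - 11*T/3 (U(T) = -3 - T/6*22 = -3 - 11*T/3)
1/(U(-60) - 82490) = 1/((-3 - 11/3*(-60)) - 82490) = 1/((-3 + 220) - 82490) = 1/(217 - 82490) = 1/(-82273) = -1/82273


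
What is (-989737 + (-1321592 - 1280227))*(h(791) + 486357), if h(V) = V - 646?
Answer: -1747299177112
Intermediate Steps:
h(V) = -646 + V
(-989737 + (-1321592 - 1280227))*(h(791) + 486357) = (-989737 + (-1321592 - 1280227))*((-646 + 791) + 486357) = (-989737 - 2601819)*(145 + 486357) = -3591556*486502 = -1747299177112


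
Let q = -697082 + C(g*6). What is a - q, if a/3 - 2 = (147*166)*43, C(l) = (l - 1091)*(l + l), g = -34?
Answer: 3316586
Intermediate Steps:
C(l) = 2*l*(-1091 + l) (C(l) = (-1091 + l)*(2*l) = 2*l*(-1091 + l))
a = 3147864 (a = 6 + 3*((147*166)*43) = 6 + 3*(24402*43) = 6 + 3*1049286 = 6 + 3147858 = 3147864)
q = -168722 (q = -697082 + 2*(-34*6)*(-1091 - 34*6) = -697082 + 2*(-204)*(-1091 - 204) = -697082 + 2*(-204)*(-1295) = -697082 + 528360 = -168722)
a - q = 3147864 - 1*(-168722) = 3147864 + 168722 = 3316586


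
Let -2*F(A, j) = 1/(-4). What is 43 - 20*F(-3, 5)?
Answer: 81/2 ≈ 40.500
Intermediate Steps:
F(A, j) = 1/8 (F(A, j) = -1/2/(-4) = -1/2*(-1/4) = 1/8)
43 - 20*F(-3, 5) = 43 - 20*1/8 = 43 - 5/2 = 81/2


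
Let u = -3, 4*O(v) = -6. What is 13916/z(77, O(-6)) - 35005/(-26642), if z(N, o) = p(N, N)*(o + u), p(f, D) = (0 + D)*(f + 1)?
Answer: 7471819/9351342 ≈ 0.79901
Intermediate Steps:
O(v) = -3/2 (O(v) = (1/4)*(-6) = -3/2)
p(f, D) = D*(1 + f)
z(N, o) = N*(1 + N)*(-3 + o) (z(N, o) = (N*(1 + N))*(o - 3) = (N*(1 + N))*(-3 + o) = N*(1 + N)*(-3 + o))
13916/z(77, O(-6)) - 35005/(-26642) = 13916/((77*(1 + 77)*(-3 - 3/2))) - 35005/(-26642) = 13916/((77*78*(-9/2))) - 35005*(-1/26642) = 13916/(-27027) + 35005/26642 = 13916*(-1/27027) + 35005/26642 = -1988/3861 + 35005/26642 = 7471819/9351342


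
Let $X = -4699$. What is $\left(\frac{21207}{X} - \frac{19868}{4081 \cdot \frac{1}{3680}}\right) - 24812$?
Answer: $- \frac{819460630155}{19176619} \approx -42732.0$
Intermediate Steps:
$\left(\frac{21207}{X} - \frac{19868}{4081 \cdot \frac{1}{3680}}\right) - 24812 = \left(\frac{21207}{-4699} - \frac{19868}{4081 \cdot \frac{1}{3680}}\right) - 24812 = \left(21207 \left(- \frac{1}{4699}\right) - \frac{19868}{4081 \cdot \frac{1}{3680}}\right) - 24812 = \left(- \frac{21207}{4699} - \frac{19868}{\frac{4081}{3680}}\right) - 24812 = \left(- \frac{21207}{4699} - \frac{73114240}{4081}\right) - 24812 = - \frac{343650359527}{19176619} - 24812 = - \frac{819460630155}{19176619}$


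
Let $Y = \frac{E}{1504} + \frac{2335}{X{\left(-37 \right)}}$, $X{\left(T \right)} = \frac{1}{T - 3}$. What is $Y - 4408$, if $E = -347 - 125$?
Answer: $- \frac{18387963}{188} \approx -97808.0$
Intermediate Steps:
$X{\left(T \right)} = \frac{1}{-3 + T}$
$E = -472$
$Y = - \frac{17559259}{188}$ ($Y = - \frac{472}{1504} + \frac{2335}{\frac{1}{-3 - 37}} = \left(-472\right) \frac{1}{1504} + \frac{2335}{\frac{1}{-40}} = - \frac{59}{188} + \frac{2335}{- \frac{1}{40}} = - \frac{59}{188} + 2335 \left(-40\right) = - \frac{59}{188} - 93400 = - \frac{17559259}{188} \approx -93400.0$)
$Y - 4408 = - \frac{17559259}{188} - 4408 = - \frac{18387963}{188}$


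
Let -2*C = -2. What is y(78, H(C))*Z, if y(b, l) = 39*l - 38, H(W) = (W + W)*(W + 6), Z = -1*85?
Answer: -43180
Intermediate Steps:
Z = -85
C = 1 (C = -½*(-2) = 1)
H(W) = 2*W*(6 + W) (H(W) = (2*W)*(6 + W) = 2*W*(6 + W))
y(b, l) = -38 + 39*l
y(78, H(C))*Z = (-38 + 39*(2*1*(6 + 1)))*(-85) = (-38 + 39*(2*1*7))*(-85) = (-38 + 39*14)*(-85) = (-38 + 546)*(-85) = 508*(-85) = -43180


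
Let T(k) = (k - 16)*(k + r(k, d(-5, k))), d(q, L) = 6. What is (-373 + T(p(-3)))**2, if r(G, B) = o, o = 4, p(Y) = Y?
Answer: 153664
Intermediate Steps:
r(G, B) = 4
T(k) = (-16 + k)*(4 + k) (T(k) = (k - 16)*(k + 4) = (-16 + k)*(4 + k))
(-373 + T(p(-3)))**2 = (-373 + (-64 + (-3)**2 - 12*(-3)))**2 = (-373 + (-64 + 9 + 36))**2 = (-373 - 19)**2 = (-392)**2 = 153664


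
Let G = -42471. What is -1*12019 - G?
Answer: 30452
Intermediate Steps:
-1*12019 - G = -1*12019 - 1*(-42471) = -12019 + 42471 = 30452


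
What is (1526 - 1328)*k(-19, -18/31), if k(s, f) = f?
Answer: -3564/31 ≈ -114.97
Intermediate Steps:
(1526 - 1328)*k(-19, -18/31) = (1526 - 1328)*(-18/31) = 198*(-18*1/31) = 198*(-18/31) = -3564/31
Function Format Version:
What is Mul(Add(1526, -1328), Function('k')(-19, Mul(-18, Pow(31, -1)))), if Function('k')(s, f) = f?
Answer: Rational(-3564, 31) ≈ -114.97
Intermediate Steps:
Mul(Add(1526, -1328), Function('k')(-19, Mul(-18, Pow(31, -1)))) = Mul(Add(1526, -1328), Mul(-18, Pow(31, -1))) = Mul(198, Mul(-18, Rational(1, 31))) = Mul(198, Rational(-18, 31)) = Rational(-3564, 31)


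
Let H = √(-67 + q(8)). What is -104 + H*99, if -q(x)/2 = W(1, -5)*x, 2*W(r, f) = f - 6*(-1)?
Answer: -104 + 495*I*√3 ≈ -104.0 + 857.37*I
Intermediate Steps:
W(r, f) = 3 + f/2 (W(r, f) = (f - 6*(-1))/2 = (f - 1*(-6))/2 = (f + 6)/2 = (6 + f)/2 = 3 + f/2)
q(x) = -x (q(x) = -2*(3 + (½)*(-5))*x = -2*(3 - 5/2)*x = -x)
H = 5*I*√3 (H = √(-67 - 1*8) = √(-67 - 8) = √(-75) = 5*I*√3 ≈ 8.6602*I)
-104 + H*99 = -104 + (5*I*√3)*99 = -104 + 495*I*√3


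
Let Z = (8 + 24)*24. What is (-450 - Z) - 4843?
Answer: -6061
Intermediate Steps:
Z = 768 (Z = 32*24 = 768)
(-450 - Z) - 4843 = (-450 - 1*768) - 4843 = (-450 - 768) - 4843 = -1218 - 4843 = -6061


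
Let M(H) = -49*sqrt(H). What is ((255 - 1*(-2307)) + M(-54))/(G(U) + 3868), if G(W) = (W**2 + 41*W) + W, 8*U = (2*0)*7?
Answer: 1281/1934 - 147*I*sqrt(6)/3868 ≈ 0.66236 - 0.093091*I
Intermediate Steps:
U = 0 (U = ((2*0)*7)/8 = (0*7)/8 = (1/8)*0 = 0)
G(W) = W**2 + 42*W
((255 - 1*(-2307)) + M(-54))/(G(U) + 3868) = ((255 - 1*(-2307)) - 147*I*sqrt(6))/(0*(42 + 0) + 3868) = ((255 + 2307) - 147*I*sqrt(6))/(0*42 + 3868) = (2562 - 147*I*sqrt(6))/(0 + 3868) = (2562 - 147*I*sqrt(6))/3868 = (2562 - 147*I*sqrt(6))*(1/3868) = 1281/1934 - 147*I*sqrt(6)/3868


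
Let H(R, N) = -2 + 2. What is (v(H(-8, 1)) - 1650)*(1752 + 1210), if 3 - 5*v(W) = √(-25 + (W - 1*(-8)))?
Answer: -24427614/5 - 2962*I*√17/5 ≈ -4.8855e+6 - 2442.5*I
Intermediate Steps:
H(R, N) = 0
v(W) = ⅗ - √(-17 + W)/5 (v(W) = ⅗ - √(-25 + (W - 1*(-8)))/5 = ⅗ - √(-25 + (W + 8))/5 = ⅗ - √(-25 + (8 + W))/5 = ⅗ - √(-17 + W)/5)
(v(H(-8, 1)) - 1650)*(1752 + 1210) = ((⅗ - √(-17 + 0)/5) - 1650)*(1752 + 1210) = ((⅗ - I*√17/5) - 1650)*2962 = (-8247/5 - I*√17/5)*2962 = -24427614/5 - 2962*I*√17/5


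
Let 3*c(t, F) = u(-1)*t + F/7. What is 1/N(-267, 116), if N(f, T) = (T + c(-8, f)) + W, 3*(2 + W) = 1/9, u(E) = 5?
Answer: 189/16630 ≈ 0.011365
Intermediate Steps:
c(t, F) = F/21 + 5*t/3 (c(t, F) = (5*t + F/7)/3 = F/21 + 5*t/3)
W = -53/27 (W = -2 + (⅓)/9 = -2 + (⅓)*(⅑) = -2 + 1/27 = -53/27 ≈ -1.9630)
N(f, T) = -413/27 + T + f/21 (N(f, T) = (T + (f/21 + (5/3)*(-8))) - 53/27 = (T + (f/21 - 40/3)) - 53/27 = (T + (-40/3 + f/21)) - 53/27 = (-40/3 + T + f/21) - 53/27 = -413/27 + T + f/21)
1/N(-267, 116) = 1/(-413/27 + 116 + (1/21)*(-267)) = 1/(-413/27 + 116 - 89/7) = 1/(16630/189) = 189/16630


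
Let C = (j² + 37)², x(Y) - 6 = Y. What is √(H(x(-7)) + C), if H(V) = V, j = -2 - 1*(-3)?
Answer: √1443 ≈ 37.987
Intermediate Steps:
j = 1 (j = -2 + 3 = 1)
x(Y) = 6 + Y
C = 1444 (C = (1² + 37)² = (1 + 37)² = 38² = 1444)
√(H(x(-7)) + C) = √((6 - 7) + 1444) = √(-1 + 1444) = √1443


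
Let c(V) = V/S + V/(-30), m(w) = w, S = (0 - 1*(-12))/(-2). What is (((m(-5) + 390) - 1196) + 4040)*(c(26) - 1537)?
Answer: -24898819/5 ≈ -4.9798e+6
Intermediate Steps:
S = -6 (S = (0 + 12)*(-½) = 12*(-½) = -6)
c(V) = -V/5 (c(V) = V/(-6) + V/(-30) = V*(-⅙) + V*(-1/30) = -V/6 - V/30 = -V/5)
(((m(-5) + 390) - 1196) + 4040)*(c(26) - 1537) = (((-5 + 390) - 1196) + 4040)*(-⅕*26 - 1537) = ((385 - 1196) + 4040)*(-26/5 - 1537) = (-811 + 4040)*(-7711/5) = 3229*(-7711/5) = -24898819/5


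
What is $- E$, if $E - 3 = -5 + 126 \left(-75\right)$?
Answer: $9452$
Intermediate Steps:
$E = -9452$ ($E = 3 + \left(-5 + 126 \left(-75\right)\right) = 3 - 9455 = -9452$)
$- E = \left(-1\right) \left(-9452\right) = 9452$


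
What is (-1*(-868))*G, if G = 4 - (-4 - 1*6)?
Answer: 12152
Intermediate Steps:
G = 14 (G = 4 - (-4 - 6) = 4 - 1*(-10) = 4 + 10 = 14)
(-1*(-868))*G = -1*(-868)*14 = 868*14 = 12152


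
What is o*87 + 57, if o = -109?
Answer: -9426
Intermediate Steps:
o*87 + 57 = -109*87 + 57 = -9483 + 57 = -9426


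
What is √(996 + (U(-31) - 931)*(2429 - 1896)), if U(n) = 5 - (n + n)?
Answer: 2*I*√114879 ≈ 677.88*I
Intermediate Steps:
U(n) = 5 - 2*n
√(996 + (U(-31) - 931)*(2429 - 1896)) = √(996 + ((5 - 2*(-31)) - 931)*(2429 - 1896)) = √(996 + ((5 + 62) - 931)*533) = √(996 + (67 - 931)*533) = √(996 - 864*533) = √(996 - 460512) = √(-459516) = 2*I*√114879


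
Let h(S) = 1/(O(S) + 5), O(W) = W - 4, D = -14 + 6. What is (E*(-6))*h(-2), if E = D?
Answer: -48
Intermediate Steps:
D = -8
O(W) = -4 + W
h(S) = 1/(1 + S) (h(S) = 1/((-4 + S) + 5) = 1/(1 + S))
E = -8
(E*(-6))*h(-2) = (-8*(-6))/(1 - 2) = 48/(-1) = 48*(-1) = -48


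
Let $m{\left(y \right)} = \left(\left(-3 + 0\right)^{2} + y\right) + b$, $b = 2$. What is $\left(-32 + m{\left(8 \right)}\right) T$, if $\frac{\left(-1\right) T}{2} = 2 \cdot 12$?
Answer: $624$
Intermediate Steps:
$T = -48$ ($T = - 2 \cdot 2 \cdot 12 = \left(-2\right) 24 = -48$)
$m{\left(y \right)} = 11 + y$ ($m{\left(y \right)} = \left(\left(-3 + 0\right)^{2} + y\right) + 2 = \left(\left(-3\right)^{2} + y\right) + 2 = \left(9 + y\right) + 2 = 11 + y$)
$\left(-32 + m{\left(8 \right)}\right) T = \left(-32 + \left(11 + 8\right)\right) \left(-48\right) = \left(-32 + 19\right) \left(-48\right) = \left(-13\right) \left(-48\right) = 624$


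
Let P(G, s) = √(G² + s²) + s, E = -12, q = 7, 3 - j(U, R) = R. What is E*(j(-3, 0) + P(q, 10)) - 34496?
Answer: -34652 - 12*√149 ≈ -34799.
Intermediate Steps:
j(U, R) = 3 - R
P(G, s) = s + √(G² + s²)
E*(j(-3, 0) + P(q, 10)) - 34496 = -12*((3 - 1*0) + (10 + √(7² + 10²))) - 34496 = -12*((3 + 0) + (10 + √(49 + 100))) - 34496 = -12*(3 + (10 + √149)) - 34496 = -12*(13 + √149) - 34496 = (-156 - 12*√149) - 34496 = -34652 - 12*√149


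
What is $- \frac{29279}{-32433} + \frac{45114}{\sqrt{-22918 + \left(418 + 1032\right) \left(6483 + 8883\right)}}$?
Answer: $\frac{1541}{1707} + \frac{22557 \sqrt{22257782}}{11128891} \approx 10.465$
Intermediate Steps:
$- \frac{29279}{-32433} + \frac{45114}{\sqrt{-22918 + \left(418 + 1032\right) \left(6483 + 8883\right)}} = \left(-29279\right) \left(- \frac{1}{32433}\right) + \frac{45114}{\sqrt{-22918 + 1450 \cdot 15366}} = \frac{1541}{1707} + \frac{45114}{\sqrt{-22918 + 22280700}} = \frac{1541}{1707} + \frac{45114}{\sqrt{22257782}} = \frac{1541}{1707} + 45114 \frac{\sqrt{22257782}}{22257782} = \frac{1541}{1707} + \frac{22557 \sqrt{22257782}}{11128891}$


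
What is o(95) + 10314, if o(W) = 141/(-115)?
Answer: 1185969/115 ≈ 10313.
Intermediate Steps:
o(W) = -141/115 (o(W) = 141*(-1/115) = -141/115)
o(95) + 10314 = -141/115 + 10314 = 1185969/115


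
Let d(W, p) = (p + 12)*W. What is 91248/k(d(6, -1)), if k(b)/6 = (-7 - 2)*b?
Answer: -7604/297 ≈ -25.603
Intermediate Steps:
d(W, p) = W*(12 + p) (d(W, p) = (12 + p)*W = W*(12 + p))
k(b) = -54*b (k(b) = 6*((-7 - 2)*b) = 6*(-9*b) = -54*b)
91248/k(d(6, -1)) = 91248/((-324*(12 - 1))) = 91248/((-324*11)) = 91248/((-54*66)) = 91248/(-3564) = 91248*(-1/3564) = -7604/297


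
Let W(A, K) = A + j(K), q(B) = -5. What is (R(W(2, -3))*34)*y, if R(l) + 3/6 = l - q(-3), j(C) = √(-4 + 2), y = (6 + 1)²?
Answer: 10829 + 1666*I*√2 ≈ 10829.0 + 2356.1*I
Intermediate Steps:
y = 49 (y = 7² = 49)
j(C) = I*√2 (j(C) = √(-2) = I*√2)
W(A, K) = A + I*√2
R(l) = 9/2 + l (R(l) = -½ + (l - 1*(-5)) = -½ + (l + 5) = -½ + (5 + l) = 9/2 + l)
(R(W(2, -3))*34)*y = ((9/2 + (2 + I*√2))*34)*49 = ((13/2 + I*√2)*34)*49 = (221 + 34*I*√2)*49 = 10829 + 1666*I*√2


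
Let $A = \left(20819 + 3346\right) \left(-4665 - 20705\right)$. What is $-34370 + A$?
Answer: $-613100420$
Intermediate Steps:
$A = -613066050$ ($A = 24165 \left(-25370\right) = -613066050$)
$-34370 + A = -34370 - 613066050 = -613100420$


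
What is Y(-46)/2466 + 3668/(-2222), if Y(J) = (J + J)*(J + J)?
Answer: 2440430/1369863 ≈ 1.7815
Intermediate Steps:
Y(J) = 4*J² (Y(J) = (2*J)*(2*J) = 4*J²)
Y(-46)/2466 + 3668/(-2222) = (4*(-46)²)/2466 + 3668/(-2222) = (4*2116)*(1/2466) + 3668*(-1/2222) = 8464*(1/2466) - 1834/1111 = 4232/1233 - 1834/1111 = 2440430/1369863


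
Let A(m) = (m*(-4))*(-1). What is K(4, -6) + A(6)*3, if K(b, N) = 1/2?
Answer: 145/2 ≈ 72.500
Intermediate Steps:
A(m) = 4*m (A(m) = -4*m*(-1) = 4*m)
K(b, N) = 1/2
K(4, -6) + A(6)*3 = 1/2 + (4*6)*3 = 1/2 + 24*3 = 1/2 + 72 = 145/2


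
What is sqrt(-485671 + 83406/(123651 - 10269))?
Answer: I*sqrt(173431204502442)/18897 ≈ 696.9*I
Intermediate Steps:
sqrt(-485671 + 83406/(123651 - 10269)) = sqrt(-485671 + 83406/113382) = sqrt(-485671 + 83406*(1/113382)) = sqrt(-485671 + 13901/18897) = sqrt(-9177710986/18897) = I*sqrt(173431204502442)/18897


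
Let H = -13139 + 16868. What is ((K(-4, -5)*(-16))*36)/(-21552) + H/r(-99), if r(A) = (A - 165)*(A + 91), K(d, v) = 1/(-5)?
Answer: 252917/143680 ≈ 1.7603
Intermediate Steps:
K(d, v) = -⅕
r(A) = (-165 + A)*(91 + A)
H = 3729
((K(-4, -5)*(-16))*36)/(-21552) + H/r(-99) = (-⅕*(-16)*36)/(-21552) + 3729/(-15015 + (-99)² - 74*(-99)) = ((16/5)*36)*(-1/21552) + 3729/(-15015 + 9801 + 7326) = (576/5)*(-1/21552) + 3729/2112 = -12/2245 + 3729*(1/2112) = -12/2245 + 113/64 = 252917/143680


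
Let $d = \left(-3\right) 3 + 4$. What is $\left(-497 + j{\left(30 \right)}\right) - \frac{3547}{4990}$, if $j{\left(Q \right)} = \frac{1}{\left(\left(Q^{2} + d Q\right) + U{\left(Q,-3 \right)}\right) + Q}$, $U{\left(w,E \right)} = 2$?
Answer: $- \frac{485538056}{975545} \approx -497.71$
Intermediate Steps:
$d = -5$ ($d = -9 + 4 = -5$)
$j{\left(Q \right)} = \frac{1}{2 + Q^{2} - 4 Q}$ ($j{\left(Q \right)} = \frac{1}{\left(\left(Q^{2} - 5 Q\right) + 2\right) + Q} = \frac{1}{\left(2 + Q^{2} - 5 Q\right) + Q} = \frac{1}{2 + Q^{2} - 4 Q}$)
$\left(-497 + j{\left(30 \right)}\right) - \frac{3547}{4990} = \left(-497 + \frac{1}{2 + 30^{2} - 120}\right) - \frac{3547}{4990} = \left(-497 + \frac{1}{2 + 900 - 120}\right) - \frac{3547}{4990} = \left(-497 + \frac{1}{782}\right) - \frac{3547}{4990} = - \frac{388653}{782} - \frac{3547}{4990} = - \frac{485538056}{975545}$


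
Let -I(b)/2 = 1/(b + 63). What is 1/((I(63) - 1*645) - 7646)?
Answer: -63/522334 ≈ -0.00012061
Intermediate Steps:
I(b) = -2/(63 + b) (I(b) = -2/(b + 63) = -2/(63 + b))
1/((I(63) - 1*645) - 7646) = 1/((-2/(63 + 63) - 1*645) - 7646) = 1/((-2/126 - 645) - 7646) = 1/((-2*1/126 - 645) - 7646) = 1/((-1/63 - 645) - 7646) = 1/(-40636/63 - 7646) = 1/(-522334/63) = -63/522334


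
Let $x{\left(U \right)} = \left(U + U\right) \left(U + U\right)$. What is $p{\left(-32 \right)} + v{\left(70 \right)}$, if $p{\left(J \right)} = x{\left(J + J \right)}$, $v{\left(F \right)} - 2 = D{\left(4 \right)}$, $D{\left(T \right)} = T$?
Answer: $16390$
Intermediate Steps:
$x{\left(U \right)} = 4 U^{2}$ ($x{\left(U \right)} = 2 U 2 U = 4 U^{2}$)
$v{\left(F \right)} = 6$ ($v{\left(F \right)} = 2 + 4 = 6$)
$p{\left(J \right)} = 16 J^{2}$ ($p{\left(J \right)} = 4 \left(J + J\right)^{2} = 4 \left(2 J\right)^{2} = 4 \cdot 4 J^{2} = 16 J^{2}$)
$p{\left(-32 \right)} + v{\left(70 \right)} = 16 \left(-32\right)^{2} + 6 = 16 \cdot 1024 + 6 = 16384 + 6 = 16390$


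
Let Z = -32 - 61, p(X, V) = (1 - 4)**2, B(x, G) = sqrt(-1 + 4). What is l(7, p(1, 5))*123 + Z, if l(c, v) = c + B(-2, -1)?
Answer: 768 + 123*sqrt(3) ≈ 981.04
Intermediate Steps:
B(x, G) = sqrt(3)
p(X, V) = 9 (p(X, V) = (-3)**2 = 9)
Z = -93
l(c, v) = c + sqrt(3)
l(7, p(1, 5))*123 + Z = (7 + sqrt(3))*123 - 93 = (861 + 123*sqrt(3)) - 93 = 768 + 123*sqrt(3)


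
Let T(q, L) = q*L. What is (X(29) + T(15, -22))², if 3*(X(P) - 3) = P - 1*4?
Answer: 913936/9 ≈ 1.0155e+5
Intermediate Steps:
T(q, L) = L*q
X(P) = 5/3 + P/3 (X(P) = 3 + (P - 1*4)/3 = 3 + (P - 4)/3 = 3 + (-4 + P)/3 = 3 + (-4/3 + P/3) = 5/3 + P/3)
(X(29) + T(15, -22))² = ((5/3 + (⅓)*29) - 22*15)² = ((5/3 + 29/3) - 330)² = (34/3 - 330)² = (-956/3)² = 913936/9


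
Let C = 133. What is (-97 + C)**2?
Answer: 1296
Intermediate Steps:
(-97 + C)**2 = (-97 + 133)**2 = 36**2 = 1296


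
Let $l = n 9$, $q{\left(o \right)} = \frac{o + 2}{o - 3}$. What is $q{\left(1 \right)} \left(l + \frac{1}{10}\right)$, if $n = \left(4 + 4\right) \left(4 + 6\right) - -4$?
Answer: $- \frac{22683}{20} \approx -1134.2$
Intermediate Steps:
$q{\left(o \right)} = \frac{2 + o}{-3 + o}$
$n = 84$ ($n = 8 \cdot 10 + 4 = 80 + 4 = 84$)
$l = 756$ ($l = 84 \cdot 9 = 756$)
$q{\left(1 \right)} \left(l + \frac{1}{10}\right) = \frac{2 + 1}{-3 + 1} \left(756 + \frac{1}{10}\right) = \frac{1}{-2} \cdot 3 \left(756 + \frac{1}{10}\right) = \left(- \frac{1}{2}\right) 3 \cdot \frac{7561}{10} = \left(- \frac{3}{2}\right) \frac{7561}{10} = - \frac{22683}{20}$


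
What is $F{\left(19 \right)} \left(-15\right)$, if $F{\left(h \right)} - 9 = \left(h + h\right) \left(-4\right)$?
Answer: $2145$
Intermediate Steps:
$F{\left(h \right)} = 9 - 8 h$ ($F{\left(h \right)} = 9 + \left(h + h\right) \left(-4\right) = 9 + 2 h \left(-4\right) = 9 - 8 h$)
$F{\left(19 \right)} \left(-15\right) = \left(9 - 152\right) \left(-15\right) = \left(-143\right) \left(-15\right) = 2145$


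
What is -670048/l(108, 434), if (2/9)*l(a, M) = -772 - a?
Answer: 83756/495 ≈ 169.20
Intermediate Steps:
l(a, M) = -3474 - 9*a/2 (l(a, M) = 9*(-772 - a)/2 = -3474 - 9*a/2)
-670048/l(108, 434) = -670048/(-3474 - 9/2*108) = -670048/(-3474 - 486) = -670048/(-3960) = -670048*(-1/3960) = 83756/495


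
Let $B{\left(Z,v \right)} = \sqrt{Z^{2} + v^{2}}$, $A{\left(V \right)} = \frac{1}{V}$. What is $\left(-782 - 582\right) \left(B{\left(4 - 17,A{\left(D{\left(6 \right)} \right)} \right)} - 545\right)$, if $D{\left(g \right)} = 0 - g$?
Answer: $743380 - \frac{682 \sqrt{6085}}{3} \approx 7.2565 \cdot 10^{5}$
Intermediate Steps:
$D{\left(g \right)} = - g$
$\left(-782 - 582\right) \left(B{\left(4 - 17,A{\left(D{\left(6 \right)} \right)} \right)} - 545\right) = \left(-782 - 582\right) \left(\sqrt{\left(4 - 17\right)^{2} + \left(\frac{1}{\left(-1\right) 6}\right)^{2}} - 545\right) = \left(-782 - 582\right) \left(\sqrt{\left(-13\right)^{2} + \left(\frac{1}{-6}\right)^{2}} - 545\right) = - 1364 \left(\sqrt{169 + \left(- \frac{1}{6}\right)^{2}} - 545\right) = - 1364 \left(\sqrt{169 + \frac{1}{36}} - 545\right) = - 1364 \left(\sqrt{\frac{6085}{36}} - 545\right) = - 1364 \left(\frac{\sqrt{6085}}{6} - 545\right) = - 1364 \left(-545 + \frac{\sqrt{6085}}{6}\right) = 743380 - \frac{682 \sqrt{6085}}{3}$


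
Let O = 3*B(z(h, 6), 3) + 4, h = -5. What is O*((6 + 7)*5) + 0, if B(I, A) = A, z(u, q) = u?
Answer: 845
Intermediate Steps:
O = 13 (O = 3*3 + 4 = 9 + 4 = 13)
O*((6 + 7)*5) + 0 = 13*((6 + 7)*5) + 0 = 13*(13*5) + 0 = 13*65 + 0 = 845 + 0 = 845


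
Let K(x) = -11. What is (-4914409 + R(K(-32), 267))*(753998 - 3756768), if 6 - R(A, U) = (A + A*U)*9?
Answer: 14677152402670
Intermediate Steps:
R(A, U) = 6 - 9*A - 9*A*U (R(A, U) = 6 - (A + A*U)*9 = 6 - (9*A + 9*A*U) = 6 + (-9*A - 9*A*U) = 6 - 9*A - 9*A*U)
(-4914409 + R(K(-32), 267))*(753998 - 3756768) = (-4914409 + (6 - 9*(-11) - 9*(-11)*267))*(753998 - 3756768) = (-4914409 + (6 + 99 + 26433))*(-3002770) = (-4914409 + 26538)*(-3002770) = -4887871*(-3002770) = 14677152402670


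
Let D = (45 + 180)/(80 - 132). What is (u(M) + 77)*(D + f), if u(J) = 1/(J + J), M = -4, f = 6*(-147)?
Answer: -28344735/416 ≈ -68136.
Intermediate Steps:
f = -882
u(J) = 1/(2*J)
D = -225/52 (D = 225/(-52) = 225*(-1/52) = -225/52 ≈ -4.3269)
(u(M) + 77)*(D + f) = ((½)/(-4) + 77)*(-225/52 - 882) = ((½)*(-¼) + 77)*(-46089/52) = (-⅛ + 77)*(-46089/52) = (615/8)*(-46089/52) = -28344735/416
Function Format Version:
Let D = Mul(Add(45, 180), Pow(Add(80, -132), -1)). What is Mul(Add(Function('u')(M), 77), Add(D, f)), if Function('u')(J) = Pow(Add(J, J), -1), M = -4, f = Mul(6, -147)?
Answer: Rational(-28344735, 416) ≈ -68136.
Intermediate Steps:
f = -882
Function('u')(J) = Mul(Rational(1, 2), Pow(J, -1)) (Function('u')(J) = Pow(Mul(2, J), -1) = Mul(Rational(1, 2), Pow(J, -1)))
D = Rational(-225, 52) (D = Mul(225, Pow(-52, -1)) = Mul(225, Rational(-1, 52)) = Rational(-225, 52) ≈ -4.3269)
Mul(Add(Function('u')(M), 77), Add(D, f)) = Mul(Add(Mul(Rational(1, 2), Pow(-4, -1)), 77), Add(Rational(-225, 52), -882)) = Mul(Add(Mul(Rational(1, 2), Rational(-1, 4)), 77), Rational(-46089, 52)) = Mul(Add(Rational(-1, 8), 77), Rational(-46089, 52)) = Mul(Rational(615, 8), Rational(-46089, 52)) = Rational(-28344735, 416)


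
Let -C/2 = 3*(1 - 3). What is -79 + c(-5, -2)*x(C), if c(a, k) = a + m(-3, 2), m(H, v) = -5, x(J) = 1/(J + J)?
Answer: -953/12 ≈ -79.417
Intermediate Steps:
C = 12 (C = -6*(1 - 3) = -6*(-2) = -2*(-6) = 12)
x(J) = 1/(2*J)
c(a, k) = -5 + a (c(a, k) = a - 5 = -5 + a)
-79 + c(-5, -2)*x(C) = -79 + (-5 - 5)*((½)/12) = -79 - 5/12 = -953/12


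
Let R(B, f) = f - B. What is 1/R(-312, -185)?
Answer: 1/127 ≈ 0.0078740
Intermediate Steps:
1/R(-312, -185) = 1/(-185 - 1*(-312)) = 1/(-185 + 312) = 1/127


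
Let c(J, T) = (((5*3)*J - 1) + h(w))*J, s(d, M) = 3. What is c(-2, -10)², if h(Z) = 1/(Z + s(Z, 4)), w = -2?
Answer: 3600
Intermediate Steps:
h(Z) = 1/(3 + Z) (h(Z) = 1/(Z + 3) = 1/(3 + Z))
c(J, T) = 15*J² (c(J, T) = (((5*3)*J - 1) + 1/(3 - 2))*J = ((15*J - 1) + 1/1)*J = ((-1 + 15*J) + 1)*J = (15*J)*J = 15*J²)
c(-2, -10)² = (15*(-2)²)² = (15*4)² = 60² = 3600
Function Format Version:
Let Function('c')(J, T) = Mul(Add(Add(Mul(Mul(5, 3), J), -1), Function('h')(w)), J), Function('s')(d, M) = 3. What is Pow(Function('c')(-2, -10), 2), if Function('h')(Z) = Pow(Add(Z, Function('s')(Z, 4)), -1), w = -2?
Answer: 3600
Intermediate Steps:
Function('h')(Z) = Pow(Add(3, Z), -1) (Function('h')(Z) = Pow(Add(Z, 3), -1) = Pow(Add(3, Z), -1))
Function('c')(J, T) = Mul(15, Pow(J, 2)) (Function('c')(J, T) = Mul(Add(Add(Mul(Mul(5, 3), J), -1), Pow(Add(3, -2), -1)), J) = Mul(Add(Add(Mul(15, J), -1), Pow(1, -1)), J) = Mul(Add(Add(-1, Mul(15, J)), 1), J) = Mul(Mul(15, J), J) = Mul(15, Pow(J, 2)))
Pow(Function('c')(-2, -10), 2) = Pow(Mul(15, Pow(-2, 2)), 2) = Pow(Mul(15, 4), 2) = Pow(60, 2) = 3600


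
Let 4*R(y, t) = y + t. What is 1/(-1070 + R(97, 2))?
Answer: -4/4181 ≈ -0.00095671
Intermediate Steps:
R(y, t) = t/4 + y/4 (R(y, t) = (y + t)/4 = (t + y)/4 = t/4 + y/4)
1/(-1070 + R(97, 2)) = 1/(-1070 + ((¼)*2 + (¼)*97)) = 1/(-1070 + (½ + 97/4)) = 1/(-1070 + 99/4) = 1/(-4181/4) = -4/4181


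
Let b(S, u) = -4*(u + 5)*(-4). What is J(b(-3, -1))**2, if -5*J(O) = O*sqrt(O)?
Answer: 262144/25 ≈ 10486.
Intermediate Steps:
b(S, u) = 80 + 16*u (b(S, u) = -4*(5 + u)*(-4) = (-20 - 4*u)*(-4) = 80 + 16*u)
J(O) = -O**(3/2)/5 (J(O) = -O*sqrt(O)/5 = -O**(3/2)/5)
J(b(-3, -1))**2 = (-(80 + 16*(-1))**(3/2)/5)**2 = (-(80 - 16)**(3/2)/5)**2 = (-64**(3/2)/5)**2 = (-1/5*512)**2 = (-512/5)**2 = 262144/25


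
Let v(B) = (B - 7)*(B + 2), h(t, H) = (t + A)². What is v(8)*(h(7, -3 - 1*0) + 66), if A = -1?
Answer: 1020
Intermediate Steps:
h(t, H) = (-1 + t)² (h(t, H) = (t - 1)² = (-1 + t)²)
v(B) = (-7 + B)*(2 + B)
v(8)*(h(7, -3 - 1*0) + 66) = (-14 + 8² - 5*8)*((-1 + 7)² + 66) = (-14 + 64 - 40)*(6² + 66) = 10*(36 + 66) = 10*102 = 1020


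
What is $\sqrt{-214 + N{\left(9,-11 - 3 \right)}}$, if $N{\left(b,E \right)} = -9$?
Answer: $i \sqrt{223} \approx 14.933 i$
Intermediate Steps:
$\sqrt{-214 + N{\left(9,-11 - 3 \right)}} = \sqrt{-214 - 9} = \sqrt{-223} = i \sqrt{223}$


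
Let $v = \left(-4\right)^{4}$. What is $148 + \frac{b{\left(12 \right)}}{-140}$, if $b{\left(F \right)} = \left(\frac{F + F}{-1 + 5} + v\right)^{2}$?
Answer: $- \frac{11981}{35} \approx -342.31$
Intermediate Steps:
$v = 256$
$b{\left(F \right)} = \left(256 + \frac{F}{2}\right)^{2}$ ($b{\left(F \right)} = \left(\frac{F + F}{-1 + 5} + 256\right)^{2} = \left(\frac{2 F}{4} + 256\right)^{2} = \left(2 F \frac{1}{4} + 256\right)^{2} = \left(\frac{F}{2} + 256\right)^{2} = \left(256 + \frac{F}{2}\right)^{2}$)
$148 + \frac{b{\left(12 \right)}}{-140} = 148 + \frac{\frac{1}{4} \left(512 + 12\right)^{2}}{-140} = 148 - \frac{\frac{1}{4} \cdot 524^{2}}{140} = 148 - \frac{\frac{1}{4} \cdot 274576}{140} = 148 - \frac{17161}{35} = - \frac{11981}{35}$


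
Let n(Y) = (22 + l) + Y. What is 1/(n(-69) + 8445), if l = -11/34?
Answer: 34/285521 ≈ 0.00011908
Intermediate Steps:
l = -11/34 (l = -11*1/34 = -11/34 ≈ -0.32353)
n(Y) = 737/34 + Y (n(Y) = (22 - 11/34) + Y = 737/34 + Y)
1/(n(-69) + 8445) = 1/((737/34 - 69) + 8445) = 1/(-1609/34 + 8445) = 1/(285521/34) = 34/285521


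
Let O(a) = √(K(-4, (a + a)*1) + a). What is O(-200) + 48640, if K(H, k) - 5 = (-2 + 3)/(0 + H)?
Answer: 48640 + I*√781/2 ≈ 48640.0 + 13.973*I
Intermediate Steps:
K(H, k) = 5 + 1/H (K(H, k) = 5 + (-2 + 3)/(0 + H) = 5 + 1/H)
O(a) = √(19/4 + a) (O(a) = √((5 + 1/(-4)) + a) = √((5 - ¼) + a) = √(19/4 + a))
O(-200) + 48640 = √(19 + 4*(-200))/2 + 48640 = √(19 - 800)/2 + 48640 = √(-781)/2 + 48640 = (I*√781)/2 + 48640 = I*√781/2 + 48640 = 48640 + I*√781/2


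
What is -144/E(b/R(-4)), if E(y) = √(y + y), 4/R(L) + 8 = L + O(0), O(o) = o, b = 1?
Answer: 24*I*√6 ≈ 58.788*I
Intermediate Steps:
R(L) = 4/(-8 + L) (R(L) = 4/(-8 + (L + 0)) = 4/(-8 + L))
E(y) = √2*√y (E(y) = √(2*y) = √2*√y)
-144/E(b/R(-4)) = -144*(-I*√2*√(-1/(-8 - 4))) = -144*(-I*√2*√(-1/(-12))) = -144*(-I*√6/6) = -(-24)*I*√6 = 24*I*√6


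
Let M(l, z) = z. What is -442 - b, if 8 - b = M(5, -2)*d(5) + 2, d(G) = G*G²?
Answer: -698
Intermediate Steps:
d(G) = G³
b = 256 (b = 8 - (-2*5³ + 2) = 8 - (-2*125 + 2) = 8 - (-250 + 2) = 8 - 1*(-248) = 8 + 248 = 256)
-442 - b = -442 - 1*256 = -442 - 256 = -698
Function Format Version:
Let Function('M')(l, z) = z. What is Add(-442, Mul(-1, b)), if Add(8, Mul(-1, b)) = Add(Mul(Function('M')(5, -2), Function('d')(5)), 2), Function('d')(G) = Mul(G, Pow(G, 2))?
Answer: -698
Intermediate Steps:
Function('d')(G) = Pow(G, 3)
b = 256 (b = Add(8, Mul(-1, Add(Mul(-2, Pow(5, 3)), 2))) = Add(8, Mul(-1, Add(Mul(-2, 125), 2))) = Add(8, Mul(-1, Add(-250, 2))) = Add(8, Mul(-1, -248)) = Add(8, 248) = 256)
Add(-442, Mul(-1, b)) = Add(-442, Mul(-1, 256)) = Add(-442, -256) = -698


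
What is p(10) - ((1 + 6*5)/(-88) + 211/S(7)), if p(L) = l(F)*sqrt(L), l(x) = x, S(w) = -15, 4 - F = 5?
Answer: 19033/1320 - sqrt(10) ≈ 11.257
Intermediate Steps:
F = -1 (F = 4 - 1*5 = 4 - 5 = -1)
p(L) = -sqrt(L)
p(10) - ((1 + 6*5)/(-88) + 211/S(7)) = -sqrt(10) - ((1 + 6*5)/(-88) + 211/(-15)) = -sqrt(10) - ((1 + 30)*(-1/88) + 211*(-1/15)) = -sqrt(10) - (31*(-1/88) - 211/15) = -sqrt(10) - (-31/88 - 211/15) = -sqrt(10) - 1*(-19033/1320) = -sqrt(10) + 19033/1320 = 19033/1320 - sqrt(10)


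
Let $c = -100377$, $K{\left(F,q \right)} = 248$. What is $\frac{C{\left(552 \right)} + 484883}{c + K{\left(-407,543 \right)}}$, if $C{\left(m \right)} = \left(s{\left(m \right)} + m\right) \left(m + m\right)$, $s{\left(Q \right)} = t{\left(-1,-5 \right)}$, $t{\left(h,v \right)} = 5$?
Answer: $- \frac{1099811}{100129} \approx -10.984$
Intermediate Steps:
$s{\left(Q \right)} = 5$
$C{\left(m \right)} = 2 m \left(5 + m\right)$ ($C{\left(m \right)} = \left(5 + m\right) \left(m + m\right) = \left(5 + m\right) 2 m = 2 m \left(5 + m\right)$)
$\frac{C{\left(552 \right)} + 484883}{c + K{\left(-407,543 \right)}} = \frac{2 \cdot 552 \left(5 + 552\right) + 484883}{-100377 + 248} = \frac{2 \cdot 552 \cdot 557 + 484883}{-100129} = \left(614928 + 484883\right) \left(- \frac{1}{100129}\right) = 1099811 \left(- \frac{1}{100129}\right) = - \frac{1099811}{100129}$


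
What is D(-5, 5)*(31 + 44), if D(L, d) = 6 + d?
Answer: 825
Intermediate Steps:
D(-5, 5)*(31 + 44) = (6 + 5)*(31 + 44) = 11*75 = 825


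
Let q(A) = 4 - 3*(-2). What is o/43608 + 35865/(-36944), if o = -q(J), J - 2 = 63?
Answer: -195546295/201381744 ≈ -0.97102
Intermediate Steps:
J = 65 (J = 2 + 63 = 65)
q(A) = 10 (q(A) = 4 + 6 = 10)
o = -10 (o = -1*10 = -10)
o/43608 + 35865/(-36944) = -10/43608 + 35865/(-36944) = -10*1/43608 + 35865*(-1/36944) = -5/21804 - 35865/36944 = -195546295/201381744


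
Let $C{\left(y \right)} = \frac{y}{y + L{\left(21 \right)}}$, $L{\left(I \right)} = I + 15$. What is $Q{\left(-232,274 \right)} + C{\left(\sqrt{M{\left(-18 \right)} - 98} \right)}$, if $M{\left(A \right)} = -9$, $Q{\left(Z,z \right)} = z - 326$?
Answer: $\frac{3 \left(- 17 \sqrt{107} + 624 i\right)}{\sqrt{107} - 36 i} \approx -51.924 + 0.26542 i$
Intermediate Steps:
$Q{\left(Z,z \right)} = -326 + z$
$L{\left(I \right)} = 15 + I$
$C{\left(y \right)} = \frac{y}{36 + y}$ ($C{\left(y \right)} = \frac{y}{y + \left(15 + 21\right)} = \frac{y}{y + 36} = \frac{y}{36 + y}$)
$Q{\left(-232,274 \right)} + C{\left(\sqrt{M{\left(-18 \right)} - 98} \right)} = \left(-326 + 274\right) + \frac{\sqrt{-9 - 98}}{36 + \sqrt{-9 - 98}} = -52 + \frac{\sqrt{-107}}{36 + \sqrt{-107}} = -52 + \frac{i \sqrt{107}}{36 + i \sqrt{107}}$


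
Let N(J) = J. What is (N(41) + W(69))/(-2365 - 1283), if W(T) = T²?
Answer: -2401/1824 ≈ -1.3163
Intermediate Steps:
(N(41) + W(69))/(-2365 - 1283) = (41 + 69²)/(-2365 - 1283) = (41 + 4761)/(-3648) = 4802*(-1/3648) = -2401/1824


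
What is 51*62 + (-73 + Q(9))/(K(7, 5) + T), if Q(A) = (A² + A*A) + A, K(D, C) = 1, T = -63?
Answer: 97973/31 ≈ 3160.4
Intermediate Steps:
Q(A) = A + 2*A² (Q(A) = (A² + A²) + A = 2*A² + A = A + 2*A²)
51*62 + (-73 + Q(9))/(K(7, 5) + T) = 51*62 + (-73 + 9*(1 + 2*9))/(1 - 63) = 3162 + (-73 + 9*(1 + 18))/(-62) = 3162 + (-73 + 9*19)*(-1/62) = 3162 + (-73 + 171)*(-1/62) = 3162 + 98*(-1/62) = 3162 - 49/31 = 97973/31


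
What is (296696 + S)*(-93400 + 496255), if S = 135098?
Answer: 173950371870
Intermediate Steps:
(296696 + S)*(-93400 + 496255) = (296696 + 135098)*(-93400 + 496255) = 431794*402855 = 173950371870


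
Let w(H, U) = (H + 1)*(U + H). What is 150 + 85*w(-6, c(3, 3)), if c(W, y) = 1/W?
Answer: 7675/3 ≈ 2558.3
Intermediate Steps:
w(H, U) = (1 + H)*(H + U)
150 + 85*w(-6, c(3, 3)) = 150 + 85*(-6 + 1/3 + (-6)² - 6/3) = 150 + 85*(-6 + ⅓ + 36 - 6*⅓) = 150 + 85*(-6 + ⅓ + 36 - 2) = 150 + 85*(85/3) = 150 + 7225/3 = 7675/3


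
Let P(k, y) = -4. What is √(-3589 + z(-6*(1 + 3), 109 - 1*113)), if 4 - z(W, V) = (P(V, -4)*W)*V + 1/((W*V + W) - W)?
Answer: I*√1843782/24 ≈ 56.577*I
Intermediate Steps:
z(W, V) = 4 - 1/(V*W) + 4*V*W (z(W, V) = 4 - ((-4*W)*V + 1/((W*V + W) - W)) = 4 - (-4*V*W + 1/((V*W + W) - W)) = 4 - (-4*V*W + 1/((W + V*W) - W)) = 4 - (-4*V*W + 1/(V*W)) = 4 - (1/(V*W) - 4*V*W) = 4 + (-1/(V*W) + 4*V*W) = 4 - 1/(V*W) + 4*V*W)
√(-3589 + z(-6*(1 + 3), 109 - 1*113)) = √(-3589 + (4 - 1/((109 - 1*113)*((-6*(1 + 3)))) + 4*(109 - 1*113)*(-6*(1 + 3)))) = √(-3589 + (4 - 1/((109 - 113)*((-6*4))) + 4*(109 - 113)*(-6*4))) = √(-3589 + (4 - 1/(-4*(-24)) + 4*(-4)*(-24))) = √(-3589 + (4 - 1*(-¼)*(-1/24) + 384)) = √(-3589 + (4 - 1/96 + 384)) = √(-3589 + 37247/96) = √(-307297/96) = I*√1843782/24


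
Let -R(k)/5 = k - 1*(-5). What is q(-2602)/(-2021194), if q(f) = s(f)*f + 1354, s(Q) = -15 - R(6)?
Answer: 51363/1010597 ≈ 0.050824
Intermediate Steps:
R(k) = -25 - 5*k (R(k) = -5*(k - 1*(-5)) = -5*(k + 5) = -5*(5 + k) = -25 - 5*k)
s(Q) = 40 (s(Q) = -15 - (-25 - 5*6) = -15 - (-25 - 30) = -15 - 1*(-55) = -15 + 55 = 40)
q(f) = 1354 + 40*f (q(f) = 40*f + 1354 = 1354 + 40*f)
q(-2602)/(-2021194) = (1354 + 40*(-2602))/(-2021194) = (1354 - 104080)*(-1/2021194) = -102726*(-1/2021194) = 51363/1010597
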